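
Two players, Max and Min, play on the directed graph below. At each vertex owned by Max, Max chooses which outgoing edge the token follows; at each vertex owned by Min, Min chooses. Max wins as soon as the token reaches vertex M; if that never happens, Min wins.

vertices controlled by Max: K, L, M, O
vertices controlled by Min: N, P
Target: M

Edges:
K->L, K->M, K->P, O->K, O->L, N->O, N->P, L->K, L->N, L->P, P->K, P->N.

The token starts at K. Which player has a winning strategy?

A0 = {M}
A1: add {K} — K (Max) has K→M.
K ∈ A1, so Max can force the target.

Max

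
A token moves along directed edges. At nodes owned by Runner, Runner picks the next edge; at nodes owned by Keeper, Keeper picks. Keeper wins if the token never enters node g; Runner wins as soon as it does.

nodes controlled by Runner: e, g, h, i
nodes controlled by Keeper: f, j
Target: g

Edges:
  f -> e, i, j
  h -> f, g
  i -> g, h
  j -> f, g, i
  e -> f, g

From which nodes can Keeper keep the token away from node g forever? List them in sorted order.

f, j

A0 = {g}
A1: add {e, h, i} — e (Runner) has e→g; h (Runner) has h→g; i (Runner) has i→g.
A2 = A1; e.g. f (Keeper) can still go to j. Fixed point.
Runner's attractor = {e, g, h, i}; Keeper avoids the target exactly from the complement.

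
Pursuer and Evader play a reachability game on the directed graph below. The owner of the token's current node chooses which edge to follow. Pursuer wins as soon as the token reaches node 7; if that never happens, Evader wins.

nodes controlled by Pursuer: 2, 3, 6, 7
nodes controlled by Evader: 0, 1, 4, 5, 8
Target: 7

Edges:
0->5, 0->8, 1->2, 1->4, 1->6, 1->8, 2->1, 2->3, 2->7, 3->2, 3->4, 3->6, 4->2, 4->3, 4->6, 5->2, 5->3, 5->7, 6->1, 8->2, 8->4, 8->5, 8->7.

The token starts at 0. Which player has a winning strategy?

A0 = {7}
A1: add {2} — 2 (Pursuer) has 2→7.
A2: add {3} — 3 (Pursuer) has 3→2.
A3: add {5} — 5 (Evader): all of {2, 3, 7} already in.
A4 = A3; e.g. 0 (Evader) can still go to 8. Fixed point.
0 never enters the attractor, so Evader can avoid the target forever.

Evader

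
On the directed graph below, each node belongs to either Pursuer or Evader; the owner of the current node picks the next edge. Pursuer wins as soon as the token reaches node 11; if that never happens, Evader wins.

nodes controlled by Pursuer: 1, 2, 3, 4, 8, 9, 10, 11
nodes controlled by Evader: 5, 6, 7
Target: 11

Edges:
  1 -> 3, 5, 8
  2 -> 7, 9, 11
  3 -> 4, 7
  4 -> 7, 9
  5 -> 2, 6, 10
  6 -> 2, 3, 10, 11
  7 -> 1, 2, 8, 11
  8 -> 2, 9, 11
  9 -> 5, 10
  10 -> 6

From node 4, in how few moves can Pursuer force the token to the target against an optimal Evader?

A0 = {11}
A1: add {2, 8} — 2 (Pursuer) has 2→11; 8 (Pursuer) has 8→11.
A2: add {1} — 1 (Pursuer) has 1→8.
A3: add {7} — 7 (Evader): all of {1, 2, 8, 11} already in.
A4: add {3, 4} — 3 (Pursuer) has 3→7; 4 (Pursuer) has 4→7.
A5 = A4; e.g. 5 (Evader) can still go to 6. Fixed point.
4 enters the attractor at level 4, so Pursuer can force the target in 4 moves from there.

4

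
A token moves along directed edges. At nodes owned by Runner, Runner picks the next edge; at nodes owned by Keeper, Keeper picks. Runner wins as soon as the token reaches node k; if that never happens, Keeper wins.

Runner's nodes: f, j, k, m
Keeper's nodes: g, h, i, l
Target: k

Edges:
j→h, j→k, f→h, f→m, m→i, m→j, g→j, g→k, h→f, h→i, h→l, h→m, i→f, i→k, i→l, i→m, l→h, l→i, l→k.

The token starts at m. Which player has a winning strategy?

A0 = {k}
A1: add {j} — j (Runner) has j→k.
A2: add {g, m} — g (Keeper): all of {j, k} already in; m (Runner) has m→j.
m ∈ A2, so Runner can force the target.

Runner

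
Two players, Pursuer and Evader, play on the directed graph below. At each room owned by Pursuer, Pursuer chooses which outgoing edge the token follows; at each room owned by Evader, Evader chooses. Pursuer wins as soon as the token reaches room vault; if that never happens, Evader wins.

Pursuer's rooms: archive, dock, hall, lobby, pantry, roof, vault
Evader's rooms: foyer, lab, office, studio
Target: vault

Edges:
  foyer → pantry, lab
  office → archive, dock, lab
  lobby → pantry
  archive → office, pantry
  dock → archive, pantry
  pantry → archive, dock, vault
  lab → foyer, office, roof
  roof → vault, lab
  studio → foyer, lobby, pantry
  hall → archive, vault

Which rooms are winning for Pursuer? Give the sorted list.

A0 = {vault}
A1: add {hall, pantry, roof} — pantry (Pursuer) has pantry→vault; roof (Pursuer) has roof→vault; hall (Pursuer) has hall→vault.
A2: add {archive, dock, lobby} — lobby (Pursuer) has lobby→pantry; archive (Pursuer) has archive→pantry; dock (Pursuer) has dock→pantry.
A3 = A2; e.g. foyer (Evader) can still go to lab. Fixed point.
Pursuer's winning region = {archive, dock, hall, lobby, pantry, roof, vault}.

archive, dock, hall, lobby, pantry, roof, vault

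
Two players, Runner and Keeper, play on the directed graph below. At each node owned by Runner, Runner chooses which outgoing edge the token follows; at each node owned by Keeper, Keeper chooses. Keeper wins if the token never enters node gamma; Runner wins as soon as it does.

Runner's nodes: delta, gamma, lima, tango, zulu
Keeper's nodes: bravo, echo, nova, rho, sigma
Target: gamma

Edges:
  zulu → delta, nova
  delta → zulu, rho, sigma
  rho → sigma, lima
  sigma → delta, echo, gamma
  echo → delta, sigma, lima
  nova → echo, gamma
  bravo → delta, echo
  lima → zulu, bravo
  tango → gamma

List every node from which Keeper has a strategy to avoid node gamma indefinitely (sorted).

bravo, delta, echo, lima, nova, rho, sigma, zulu

A0 = {gamma}
A1: add {tango} — tango (Runner) has tango→gamma.
A2 = A1; e.g. zulu (Runner) has no edge into A1. Fixed point.
Runner's attractor = {gamma, tango}; Keeper avoids the target exactly from the complement.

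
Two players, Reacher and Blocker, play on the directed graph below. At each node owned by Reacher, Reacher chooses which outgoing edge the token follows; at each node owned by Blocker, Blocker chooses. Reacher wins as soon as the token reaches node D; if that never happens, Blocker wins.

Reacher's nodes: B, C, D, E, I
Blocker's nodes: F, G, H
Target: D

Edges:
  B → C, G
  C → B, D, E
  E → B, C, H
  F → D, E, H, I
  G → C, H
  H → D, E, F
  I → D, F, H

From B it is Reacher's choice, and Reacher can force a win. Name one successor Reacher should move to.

A0 = {D}
A1: add {C, I} — C (Reacher) has C→D; I (Reacher) has I→D.
A2: add {B, E} — B (Reacher) has B→C; E (Reacher) has E→C.
A3 = A2; e.g. F (Blocker) can still go to H. Fixed point.
From B, successor C is in the attractor (rank 1); the other successor G is not.

C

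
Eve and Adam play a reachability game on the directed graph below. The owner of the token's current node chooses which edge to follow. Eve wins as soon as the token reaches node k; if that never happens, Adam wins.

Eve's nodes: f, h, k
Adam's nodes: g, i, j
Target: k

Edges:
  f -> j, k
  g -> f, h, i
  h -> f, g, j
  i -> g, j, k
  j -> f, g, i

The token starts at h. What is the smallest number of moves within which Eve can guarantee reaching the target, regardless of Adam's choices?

2

A0 = {k}
A1: add {f} — f (Eve) has f→k.
A2: add {h} — h (Eve) has h→f.
A3 = A2; e.g. g (Adam) can still go to i. Fixed point.
h enters the attractor at level 2, so Eve can force the target in 2 moves from there.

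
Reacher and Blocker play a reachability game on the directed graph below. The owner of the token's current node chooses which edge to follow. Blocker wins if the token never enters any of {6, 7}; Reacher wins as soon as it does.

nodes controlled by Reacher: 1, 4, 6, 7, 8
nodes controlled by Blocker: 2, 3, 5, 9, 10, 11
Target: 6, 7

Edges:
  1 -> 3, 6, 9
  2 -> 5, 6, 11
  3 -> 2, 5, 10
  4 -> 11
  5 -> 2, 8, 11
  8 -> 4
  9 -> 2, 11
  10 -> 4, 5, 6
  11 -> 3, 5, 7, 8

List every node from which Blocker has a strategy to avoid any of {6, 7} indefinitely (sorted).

A0 = {6, 7}
A1: add {1} — 1 (Reacher) has 1→6.
A2 = A1; e.g. 2 (Blocker) can still go to 5. Fixed point.
Reacher's attractor = {1, 6, 7}; Blocker avoids the target exactly from the complement.

2, 3, 4, 5, 8, 9, 10, 11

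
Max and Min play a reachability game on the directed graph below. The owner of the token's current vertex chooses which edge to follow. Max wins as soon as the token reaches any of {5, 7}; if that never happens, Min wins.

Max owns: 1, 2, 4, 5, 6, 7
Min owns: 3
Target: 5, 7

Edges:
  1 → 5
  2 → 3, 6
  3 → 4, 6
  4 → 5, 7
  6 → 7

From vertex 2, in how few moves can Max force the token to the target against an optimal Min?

2

A0 = {5, 7}
A1: add {1, 4, 6} — 1 (Max) has 1→5; 4 (Max) has 4→5; 6 (Max) has 6→7.
A2: add {2, 3} — 2 (Max) has 2→6; 3 (Min): all of {4, 6} already in.
A2 = all vertices. Fixed point.
2 enters the attractor at level 2, so Max can force the target in 2 moves from there.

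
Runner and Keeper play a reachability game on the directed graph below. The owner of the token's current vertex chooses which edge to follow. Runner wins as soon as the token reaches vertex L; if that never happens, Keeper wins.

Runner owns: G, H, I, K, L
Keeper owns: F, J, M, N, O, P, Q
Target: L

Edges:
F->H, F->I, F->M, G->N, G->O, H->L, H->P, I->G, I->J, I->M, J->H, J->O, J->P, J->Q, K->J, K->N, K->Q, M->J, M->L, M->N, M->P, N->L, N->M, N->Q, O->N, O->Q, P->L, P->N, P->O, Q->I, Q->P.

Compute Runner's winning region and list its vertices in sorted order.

H, L

A0 = {L}
A1: add {H} — H (Runner) has H→L.
A2 = A1; e.g. F (Keeper) can still go to I. Fixed point.
Runner's winning region = {H, L}.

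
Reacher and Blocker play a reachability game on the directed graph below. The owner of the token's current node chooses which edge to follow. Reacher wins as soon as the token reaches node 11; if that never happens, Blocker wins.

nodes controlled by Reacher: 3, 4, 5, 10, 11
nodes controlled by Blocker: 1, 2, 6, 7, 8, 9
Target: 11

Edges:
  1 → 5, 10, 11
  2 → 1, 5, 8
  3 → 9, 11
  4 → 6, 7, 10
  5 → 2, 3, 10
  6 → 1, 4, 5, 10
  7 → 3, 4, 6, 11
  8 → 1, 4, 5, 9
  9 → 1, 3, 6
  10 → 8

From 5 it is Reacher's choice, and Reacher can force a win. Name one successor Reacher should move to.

A0 = {11}
A1: add {3} — 3 (Reacher) has 3→11.
A2: add {5} — 5 (Reacher) has 5→3.
A3 = A2; e.g. 1 (Blocker) can still go to 10. Fixed point.
From 5, successor 3 is in the attractor (rank 1); the other successors 2, 10 are not.

3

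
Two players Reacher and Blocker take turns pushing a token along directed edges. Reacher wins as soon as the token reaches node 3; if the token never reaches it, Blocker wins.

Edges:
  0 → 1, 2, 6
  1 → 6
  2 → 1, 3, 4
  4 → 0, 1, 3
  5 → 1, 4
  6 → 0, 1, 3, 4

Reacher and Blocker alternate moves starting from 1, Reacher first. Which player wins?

Track states (vertex, player-to-move).
A0 = {(3,Reacher), (3,Blocker)}
A1: add {(2,Reacher), (4,Reacher), (6,Reacher)}.
A2: add {(1,Blocker)}.
A3: add {(0,Reacher), (5,Reacher)}.
A4 = A3; e.g. (0,Blocker) stays out. (1,Reacher) never enters ⇒ Blocker avoids the target.

Blocker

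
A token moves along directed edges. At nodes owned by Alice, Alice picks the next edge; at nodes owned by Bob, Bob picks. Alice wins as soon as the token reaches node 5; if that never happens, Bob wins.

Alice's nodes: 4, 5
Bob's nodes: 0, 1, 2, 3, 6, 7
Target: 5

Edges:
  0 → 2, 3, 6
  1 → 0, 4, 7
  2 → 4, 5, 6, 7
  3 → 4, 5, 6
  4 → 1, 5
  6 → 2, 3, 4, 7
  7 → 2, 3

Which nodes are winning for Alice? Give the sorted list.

A0 = {5}
A1: add {4} — 4 (Alice) has 4→5.
A2 = A1; e.g. 0 (Bob) can still go to 2. Fixed point.
Alice's winning region = {4, 5}.

4, 5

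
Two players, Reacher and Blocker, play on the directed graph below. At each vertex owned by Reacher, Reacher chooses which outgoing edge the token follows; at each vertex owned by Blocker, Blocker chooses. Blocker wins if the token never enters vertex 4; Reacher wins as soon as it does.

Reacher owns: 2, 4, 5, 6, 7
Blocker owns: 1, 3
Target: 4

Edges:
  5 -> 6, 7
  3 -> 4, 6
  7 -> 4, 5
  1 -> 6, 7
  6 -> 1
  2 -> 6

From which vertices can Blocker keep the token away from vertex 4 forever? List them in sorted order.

A0 = {4}
A1: add {7} — 7 (Reacher) has 7→4.
A2: add {5} — 5 (Reacher) has 5→7.
A3 = A2; e.g. 1 (Blocker) can still go to 6. Fixed point.
Reacher's attractor = {4, 5, 7}; Blocker avoids the target exactly from the complement.

1, 2, 3, 6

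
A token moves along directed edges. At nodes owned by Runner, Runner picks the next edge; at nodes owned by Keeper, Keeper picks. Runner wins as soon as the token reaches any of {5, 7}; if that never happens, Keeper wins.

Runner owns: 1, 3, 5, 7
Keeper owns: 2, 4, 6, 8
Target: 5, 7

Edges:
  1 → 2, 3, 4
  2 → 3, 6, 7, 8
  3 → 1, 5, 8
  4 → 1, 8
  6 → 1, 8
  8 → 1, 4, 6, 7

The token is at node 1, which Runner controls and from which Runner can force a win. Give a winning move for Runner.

3

A0 = {5, 7}
A1: add {3} — 3 (Runner) has 3→5.
A2: add {1} — 1 (Runner) has 1→3.
A3 = A2; e.g. 2 (Keeper) can still go to 6. Fixed point.
From 1, successor 3 is in the attractor (rank 1); the other successors 2, 4 are not.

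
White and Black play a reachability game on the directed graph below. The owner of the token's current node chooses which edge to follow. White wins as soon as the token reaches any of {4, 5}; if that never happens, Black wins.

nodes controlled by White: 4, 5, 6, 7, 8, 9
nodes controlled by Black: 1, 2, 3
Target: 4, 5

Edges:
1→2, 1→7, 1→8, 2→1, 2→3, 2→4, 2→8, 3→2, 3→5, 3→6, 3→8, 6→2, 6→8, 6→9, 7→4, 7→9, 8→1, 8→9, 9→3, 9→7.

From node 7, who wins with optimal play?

White

A0 = {4, 5}
A1: add {7} — 7 (White) has 7→4.
7 ∈ A1, so White can force the target.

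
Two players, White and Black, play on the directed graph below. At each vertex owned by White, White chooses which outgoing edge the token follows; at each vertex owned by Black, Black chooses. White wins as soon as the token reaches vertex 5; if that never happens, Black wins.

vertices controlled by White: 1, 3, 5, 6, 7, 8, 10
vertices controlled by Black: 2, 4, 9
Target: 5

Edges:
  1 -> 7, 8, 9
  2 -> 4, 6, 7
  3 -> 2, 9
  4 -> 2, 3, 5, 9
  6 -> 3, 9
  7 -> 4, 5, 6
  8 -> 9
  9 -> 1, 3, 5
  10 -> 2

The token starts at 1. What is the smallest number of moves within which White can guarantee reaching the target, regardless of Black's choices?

A0 = {5}
A1: add {7} — 7 (White) has 7→5.
A2: add {1} — 1 (White) has 1→7.
A3 = A2; e.g. 2 (Black) can still go to 4. Fixed point.
1 enters the attractor at level 2, so White can force the target in 2 moves from there.

2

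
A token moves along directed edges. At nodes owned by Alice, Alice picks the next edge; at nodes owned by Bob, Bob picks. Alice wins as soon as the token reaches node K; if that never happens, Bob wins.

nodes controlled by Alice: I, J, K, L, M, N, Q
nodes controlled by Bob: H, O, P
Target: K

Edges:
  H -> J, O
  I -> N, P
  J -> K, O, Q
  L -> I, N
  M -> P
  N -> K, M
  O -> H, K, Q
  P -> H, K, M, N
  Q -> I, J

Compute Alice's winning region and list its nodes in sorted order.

A0 = {K}
A1: add {J, N} — J (Alice) has J→K; N (Alice) has N→K.
A2: add {I, L, Q} — I (Alice) has I→N; L (Alice) has L→N; Q (Alice) has Q→J.
A3 = A2; e.g. H (Bob) can still go to O. Fixed point.
Alice's winning region = {I, J, K, L, N, Q}.

I, J, K, L, N, Q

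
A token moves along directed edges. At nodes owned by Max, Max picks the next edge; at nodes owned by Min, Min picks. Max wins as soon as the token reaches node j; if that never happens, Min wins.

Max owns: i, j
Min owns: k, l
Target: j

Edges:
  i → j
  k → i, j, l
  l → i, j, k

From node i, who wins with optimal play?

Max

A0 = {j}
A1: add {i} — i (Max) has i→j.
A2 = A1; e.g. k (Min) can still go to l. Fixed point.
i ∈ A1, so Max can force the target.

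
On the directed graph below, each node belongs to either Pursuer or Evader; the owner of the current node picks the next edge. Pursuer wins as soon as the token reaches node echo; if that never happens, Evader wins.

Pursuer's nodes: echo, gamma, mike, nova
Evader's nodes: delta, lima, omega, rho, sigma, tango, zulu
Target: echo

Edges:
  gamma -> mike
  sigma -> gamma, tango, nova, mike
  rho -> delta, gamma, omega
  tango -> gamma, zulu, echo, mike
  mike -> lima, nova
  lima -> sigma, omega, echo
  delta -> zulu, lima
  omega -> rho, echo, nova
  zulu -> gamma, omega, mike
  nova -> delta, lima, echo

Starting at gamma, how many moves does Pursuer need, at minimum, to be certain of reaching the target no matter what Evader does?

3

A0 = {echo}
A1: add {nova} — nova (Pursuer) has nova→echo.
A2: add {mike} — mike (Pursuer) has mike→nova.
A3: add {gamma} — gamma (Pursuer) has gamma→mike.
A4 = A3; e.g. sigma (Evader) can still go to tango. Fixed point.
gamma enters the attractor at level 3, so Pursuer can force the target in 3 moves from there.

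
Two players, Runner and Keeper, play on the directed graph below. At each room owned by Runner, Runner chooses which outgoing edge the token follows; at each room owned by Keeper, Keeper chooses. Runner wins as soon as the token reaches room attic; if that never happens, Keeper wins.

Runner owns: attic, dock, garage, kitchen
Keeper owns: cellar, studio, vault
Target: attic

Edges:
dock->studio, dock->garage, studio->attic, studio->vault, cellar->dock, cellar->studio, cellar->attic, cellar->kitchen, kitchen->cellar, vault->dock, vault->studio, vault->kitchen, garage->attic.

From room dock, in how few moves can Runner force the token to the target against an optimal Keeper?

A0 = {attic}
A1: add {garage} — garage (Runner) has garage→attic.
A2: add {dock} — dock (Runner) has dock→garage.
A3 = A2; e.g. studio (Keeper) can still go to vault. Fixed point.
dock enters the attractor at level 2, so Runner can force the target in 2 moves from there.

2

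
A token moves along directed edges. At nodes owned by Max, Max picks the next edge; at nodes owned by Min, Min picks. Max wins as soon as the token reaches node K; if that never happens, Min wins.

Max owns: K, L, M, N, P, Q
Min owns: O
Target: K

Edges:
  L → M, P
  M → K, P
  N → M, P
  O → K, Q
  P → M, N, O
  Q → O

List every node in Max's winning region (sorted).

A0 = {K}
A1: add {M} — M (Max) has M→K.
A2: add {L, N, P} — L (Max) has L→M; N (Max) has N→M; P (Max) has P→M.
A3 = A2; e.g. O (Min) can still go to Q. Fixed point.
Max's winning region = {K, L, M, N, P}.

K, L, M, N, P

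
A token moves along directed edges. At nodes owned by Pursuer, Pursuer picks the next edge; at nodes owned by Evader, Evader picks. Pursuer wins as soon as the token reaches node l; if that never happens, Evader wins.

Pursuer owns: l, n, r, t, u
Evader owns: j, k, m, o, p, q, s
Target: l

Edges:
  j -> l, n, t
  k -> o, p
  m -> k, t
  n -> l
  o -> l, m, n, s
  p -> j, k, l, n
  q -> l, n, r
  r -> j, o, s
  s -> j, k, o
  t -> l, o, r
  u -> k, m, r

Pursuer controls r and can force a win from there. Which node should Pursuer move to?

A0 = {l}
A1: add {n, t} — n (Pursuer) has n→l; t (Pursuer) has t→l.
A2: add {j} — j (Evader): all of {l, n, t} already in.
A3: add {r} — r (Pursuer) has r→j.
A4: add {q, u} — q (Evader): all of {l, n, r} already in; u (Pursuer) has u→r.
A5 = A4; e.g. k (Evader) can still go to o. Fixed point.
From r, successor j is in the attractor (rank 2); the other successors o, s are not.

j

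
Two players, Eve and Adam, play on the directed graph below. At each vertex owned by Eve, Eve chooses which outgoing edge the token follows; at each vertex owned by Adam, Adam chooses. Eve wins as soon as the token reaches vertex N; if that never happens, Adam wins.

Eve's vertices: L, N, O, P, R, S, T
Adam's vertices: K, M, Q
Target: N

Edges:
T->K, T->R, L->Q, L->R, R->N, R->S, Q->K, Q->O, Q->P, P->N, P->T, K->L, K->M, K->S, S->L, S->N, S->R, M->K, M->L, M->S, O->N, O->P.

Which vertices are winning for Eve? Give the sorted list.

L, N, O, P, R, S, T

A0 = {N}
A1: add {O, P, R, S} — O (Eve) has O→N; P (Eve) has P→N; R (Eve) has R→N; S (Eve) has S→N.
A2: add {L, T} — L (Eve) has L→R; T (Eve) has T→R.
A3 = A2; e.g. K (Adam) can still go to M. Fixed point.
Eve's winning region = {L, N, O, P, R, S, T}.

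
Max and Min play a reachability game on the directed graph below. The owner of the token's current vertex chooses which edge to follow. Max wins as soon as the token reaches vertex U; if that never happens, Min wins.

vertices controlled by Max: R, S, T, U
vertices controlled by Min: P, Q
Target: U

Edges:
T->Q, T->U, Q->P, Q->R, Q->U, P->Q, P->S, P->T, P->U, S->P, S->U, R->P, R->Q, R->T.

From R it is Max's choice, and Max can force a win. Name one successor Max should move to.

A0 = {U}
A1: add {S, T} — S (Max) has S→U; T (Max) has T→U.
A2: add {R} — R (Max) has R→T.
A3 = A2; e.g. P (Min) can still go to Q. Fixed point.
From R, successor T is in the attractor (rank 1); the other successors P, Q are not.

T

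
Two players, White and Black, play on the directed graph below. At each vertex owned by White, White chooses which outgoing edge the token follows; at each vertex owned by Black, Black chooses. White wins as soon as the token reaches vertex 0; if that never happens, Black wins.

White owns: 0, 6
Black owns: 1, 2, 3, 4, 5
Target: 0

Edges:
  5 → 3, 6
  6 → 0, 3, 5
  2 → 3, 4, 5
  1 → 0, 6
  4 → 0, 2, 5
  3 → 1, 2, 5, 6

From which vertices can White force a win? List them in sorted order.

0, 1, 6

A0 = {0}
A1: add {6} — 6 (White) has 6→0.
A2: add {1} — 1 (Black): all of {0, 6} already in.
A3 = A2; e.g. 2 (Black) can still go to 3. Fixed point.
White's winning region = {0, 1, 6}.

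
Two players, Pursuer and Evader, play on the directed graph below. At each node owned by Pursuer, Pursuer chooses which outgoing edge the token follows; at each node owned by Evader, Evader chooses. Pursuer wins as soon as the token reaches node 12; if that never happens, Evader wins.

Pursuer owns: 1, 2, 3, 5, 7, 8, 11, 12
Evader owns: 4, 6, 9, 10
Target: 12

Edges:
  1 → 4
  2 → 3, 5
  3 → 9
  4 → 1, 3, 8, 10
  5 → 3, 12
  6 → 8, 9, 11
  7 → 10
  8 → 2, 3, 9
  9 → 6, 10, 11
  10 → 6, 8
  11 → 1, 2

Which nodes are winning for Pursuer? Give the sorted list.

A0 = {12}
A1: add {5} — 5 (Pursuer) has 5→12.
A2: add {2} — 2 (Pursuer) has 2→5.
A3: add {8, 11} — 8 (Pursuer) has 8→2; 11 (Pursuer) has 11→2.
A4 = A3; e.g. 1 (Pursuer) has no edge into A3. Fixed point.
Pursuer's winning region = {2, 5, 8, 11, 12}.

2, 5, 8, 11, 12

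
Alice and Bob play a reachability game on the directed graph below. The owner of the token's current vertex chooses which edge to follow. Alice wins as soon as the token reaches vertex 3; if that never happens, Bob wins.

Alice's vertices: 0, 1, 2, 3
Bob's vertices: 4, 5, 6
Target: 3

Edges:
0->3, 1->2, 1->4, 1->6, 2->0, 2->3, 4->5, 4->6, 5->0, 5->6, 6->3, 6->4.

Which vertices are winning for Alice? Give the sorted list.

A0 = {3}
A1: add {0, 2} — 0 (Alice) has 0→3; 2 (Alice) has 2→3.
A2: add {1} — 1 (Alice) has 1→2.
A3 = A2; e.g. 4 (Bob) can still go to 5. Fixed point.
Alice's winning region = {0, 1, 2, 3}.

0, 1, 2, 3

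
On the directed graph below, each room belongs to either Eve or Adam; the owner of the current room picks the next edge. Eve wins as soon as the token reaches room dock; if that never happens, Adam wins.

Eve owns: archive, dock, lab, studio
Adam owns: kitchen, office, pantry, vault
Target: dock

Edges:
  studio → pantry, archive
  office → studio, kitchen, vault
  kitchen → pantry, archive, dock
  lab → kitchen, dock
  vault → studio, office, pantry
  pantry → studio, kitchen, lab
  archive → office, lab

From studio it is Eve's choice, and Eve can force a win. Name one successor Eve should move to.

archive

A0 = {dock}
A1: add {lab} — lab (Eve) has lab→dock.
A2: add {archive} — archive (Eve) has archive→lab.
A3: add {studio} — studio (Eve) has studio→archive.
A4 = A3; e.g. office (Adam) can still go to kitchen. Fixed point.
From studio, successor archive is in the attractor (rank 2); the other successor pantry is not.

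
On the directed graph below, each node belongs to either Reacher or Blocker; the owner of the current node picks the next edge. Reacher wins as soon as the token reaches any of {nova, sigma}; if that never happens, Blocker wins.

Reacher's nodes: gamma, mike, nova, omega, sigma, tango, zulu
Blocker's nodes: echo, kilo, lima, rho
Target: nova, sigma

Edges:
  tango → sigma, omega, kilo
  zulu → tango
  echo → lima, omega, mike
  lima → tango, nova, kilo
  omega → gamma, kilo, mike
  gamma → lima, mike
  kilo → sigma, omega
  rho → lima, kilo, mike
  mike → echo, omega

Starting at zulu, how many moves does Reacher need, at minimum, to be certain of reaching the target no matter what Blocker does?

A0 = {nova, sigma}
A1: add {tango} — tango (Reacher) has tango→sigma.
A2: add {zulu} — zulu (Reacher) has zulu→tango.
A3 = A2; e.g. echo (Blocker) can still go to lima. Fixed point.
zulu enters the attractor at level 2, so Reacher can force the target in 2 moves from there.

2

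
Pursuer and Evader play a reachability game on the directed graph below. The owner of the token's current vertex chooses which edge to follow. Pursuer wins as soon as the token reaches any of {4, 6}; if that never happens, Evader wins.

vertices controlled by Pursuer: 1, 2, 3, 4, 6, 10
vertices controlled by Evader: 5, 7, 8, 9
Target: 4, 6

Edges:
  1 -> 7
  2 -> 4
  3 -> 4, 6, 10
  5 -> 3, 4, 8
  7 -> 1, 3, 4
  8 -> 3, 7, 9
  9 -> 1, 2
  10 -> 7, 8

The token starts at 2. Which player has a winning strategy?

Pursuer

A0 = {4, 6}
A1: add {2, 3} — 2 (Pursuer) has 2→4; 3 (Pursuer) has 3→4.
A2 = A1; e.g. 1 (Pursuer) has no edge into A1. Fixed point.
2 ∈ A1, so Pursuer can force the target.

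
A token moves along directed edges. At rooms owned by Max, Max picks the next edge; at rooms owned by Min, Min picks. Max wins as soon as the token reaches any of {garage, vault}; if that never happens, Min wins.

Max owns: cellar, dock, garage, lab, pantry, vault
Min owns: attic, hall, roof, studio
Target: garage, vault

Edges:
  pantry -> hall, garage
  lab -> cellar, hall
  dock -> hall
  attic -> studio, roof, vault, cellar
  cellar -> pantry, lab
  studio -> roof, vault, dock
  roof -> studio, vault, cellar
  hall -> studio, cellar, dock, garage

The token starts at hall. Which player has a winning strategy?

Min

A0 = {garage, vault}
A1: add {pantry} — pantry (Max) has pantry→garage.
A2: add {cellar} — cellar (Max) has cellar→pantry.
A3: add {lab} — lab (Max) has lab→cellar.
A4 = A3; e.g. studio (Min) can still go to roof. Fixed point.
hall never enters the attractor, so Min can avoid the target forever.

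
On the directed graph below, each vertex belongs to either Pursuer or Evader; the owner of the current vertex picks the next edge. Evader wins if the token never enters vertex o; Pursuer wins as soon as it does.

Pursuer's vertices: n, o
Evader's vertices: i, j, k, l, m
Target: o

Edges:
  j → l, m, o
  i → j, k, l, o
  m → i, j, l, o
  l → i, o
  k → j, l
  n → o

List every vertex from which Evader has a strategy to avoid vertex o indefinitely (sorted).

A0 = {o}
A1: add {n} — n (Pursuer) has n→o.
A2 = A1; e.g. i (Evader) can still go to j. Fixed point.
Pursuer's attractor = {n, o}; Evader avoids the target exactly from the complement.

i, j, k, l, m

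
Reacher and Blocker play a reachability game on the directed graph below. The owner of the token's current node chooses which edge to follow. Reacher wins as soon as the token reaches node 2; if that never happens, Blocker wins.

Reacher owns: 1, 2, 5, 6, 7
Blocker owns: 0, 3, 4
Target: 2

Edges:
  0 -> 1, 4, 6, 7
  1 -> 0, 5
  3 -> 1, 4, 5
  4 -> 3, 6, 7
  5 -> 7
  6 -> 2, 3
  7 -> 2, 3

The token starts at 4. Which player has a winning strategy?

A0 = {2}
A1: add {6, 7} — 6 (Reacher) has 6→2; 7 (Reacher) has 7→2.
A2: add {5} — 5 (Reacher) has 5→7.
A3: add {1} — 1 (Reacher) has 1→5.
A4 = A3; e.g. 0 (Blocker) can still go to 4. Fixed point.
4 never enters the attractor, so Blocker can avoid the target forever.

Blocker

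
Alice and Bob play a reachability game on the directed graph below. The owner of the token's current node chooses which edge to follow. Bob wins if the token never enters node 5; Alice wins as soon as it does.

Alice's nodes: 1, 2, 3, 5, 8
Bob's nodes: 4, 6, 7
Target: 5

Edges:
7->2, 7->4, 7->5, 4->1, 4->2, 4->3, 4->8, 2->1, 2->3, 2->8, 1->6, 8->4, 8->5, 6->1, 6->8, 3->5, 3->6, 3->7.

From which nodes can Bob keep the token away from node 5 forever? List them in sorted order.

A0 = {5}
A1: add {3, 8} — 3 (Alice) has 3→5; 8 (Alice) has 8→5.
A2: add {2} — 2 (Alice) has 2→3.
A3 = A2; e.g. 1 (Alice) has no edge into A2. Fixed point.
Alice's attractor = {2, 3, 5, 8}; Bob avoids the target exactly from the complement.

1, 4, 6, 7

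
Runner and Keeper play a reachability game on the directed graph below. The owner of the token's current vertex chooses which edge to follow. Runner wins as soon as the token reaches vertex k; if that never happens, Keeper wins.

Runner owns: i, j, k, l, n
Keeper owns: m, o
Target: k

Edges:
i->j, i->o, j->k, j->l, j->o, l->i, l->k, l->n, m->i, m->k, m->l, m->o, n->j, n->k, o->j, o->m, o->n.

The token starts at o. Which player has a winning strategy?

A0 = {k}
A1: add {j, l, n} — j (Runner) has j→k; l (Runner) has l→k; n (Runner) has n→k.
A2: add {i} — i (Runner) has i→j.
A3 = A2; e.g. m (Keeper) can still go to o. Fixed point.
o never enters the attractor, so Keeper can avoid the target forever.

Keeper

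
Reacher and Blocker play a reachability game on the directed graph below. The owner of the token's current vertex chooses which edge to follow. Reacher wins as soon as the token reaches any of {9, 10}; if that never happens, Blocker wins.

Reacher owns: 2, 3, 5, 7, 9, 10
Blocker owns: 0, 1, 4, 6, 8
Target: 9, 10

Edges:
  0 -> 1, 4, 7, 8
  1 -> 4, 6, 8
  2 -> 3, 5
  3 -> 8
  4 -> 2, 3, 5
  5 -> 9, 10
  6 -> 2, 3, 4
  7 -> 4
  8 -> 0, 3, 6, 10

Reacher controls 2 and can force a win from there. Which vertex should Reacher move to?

5

A0 = {9, 10}
A1: add {5} — 5 (Reacher) has 5→9.
A2: add {2} — 2 (Reacher) has 2→5.
A3 = A2; e.g. 0 (Blocker) can still go to 1. Fixed point.
From 2, successor 5 is in the attractor (rank 1); the other successor 3 is not.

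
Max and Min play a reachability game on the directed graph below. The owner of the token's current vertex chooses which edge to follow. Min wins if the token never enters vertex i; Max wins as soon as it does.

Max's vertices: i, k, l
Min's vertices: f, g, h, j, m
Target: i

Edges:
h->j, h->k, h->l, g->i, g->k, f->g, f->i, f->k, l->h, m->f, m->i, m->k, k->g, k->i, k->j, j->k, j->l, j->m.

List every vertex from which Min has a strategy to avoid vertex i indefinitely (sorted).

h, j, l

A0 = {i}
A1: add {k} — k (Max) has k→i.
A2: add {g} — g (Min): all of {i, k} already in.
A3: add {f} — f (Min): all of {g, i, k} already in.
A4: add {m} — m (Min): all of {f, i, k} already in.
A5 = A4; e.g. h (Min) can still go to j. Fixed point.
Max's attractor = {f, g, i, k, m}; Min avoids the target exactly from the complement.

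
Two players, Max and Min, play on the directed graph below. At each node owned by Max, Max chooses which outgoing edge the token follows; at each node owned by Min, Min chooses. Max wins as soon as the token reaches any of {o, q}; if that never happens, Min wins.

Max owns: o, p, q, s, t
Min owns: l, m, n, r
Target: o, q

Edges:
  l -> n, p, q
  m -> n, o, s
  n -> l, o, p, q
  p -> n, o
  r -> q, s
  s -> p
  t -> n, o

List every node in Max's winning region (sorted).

A0 = {o, q}
A1: add {p, t} — p (Max) has p→o; t (Max) has t→o.
A2: add {s} — s (Max) has s→p.
A3: add {r} — r (Min): all of {q, s} already in.
A4 = A3; e.g. l (Min) can still go to n. Fixed point.
Max's winning region = {o, p, q, r, s, t}.

o, p, q, r, s, t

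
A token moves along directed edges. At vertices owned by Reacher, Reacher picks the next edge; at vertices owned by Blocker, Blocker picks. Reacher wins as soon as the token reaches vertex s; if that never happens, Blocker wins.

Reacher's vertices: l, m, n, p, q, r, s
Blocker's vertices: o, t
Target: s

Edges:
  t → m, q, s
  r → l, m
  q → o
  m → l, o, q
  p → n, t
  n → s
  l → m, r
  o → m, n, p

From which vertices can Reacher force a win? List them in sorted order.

n, p, s

A0 = {s}
A1: add {n} — n (Reacher) has n→s.
A2: add {p} — p (Reacher) has p→n.
A3 = A2; e.g. l (Reacher) has no edge into A2. Fixed point.
Reacher's winning region = {n, p, s}.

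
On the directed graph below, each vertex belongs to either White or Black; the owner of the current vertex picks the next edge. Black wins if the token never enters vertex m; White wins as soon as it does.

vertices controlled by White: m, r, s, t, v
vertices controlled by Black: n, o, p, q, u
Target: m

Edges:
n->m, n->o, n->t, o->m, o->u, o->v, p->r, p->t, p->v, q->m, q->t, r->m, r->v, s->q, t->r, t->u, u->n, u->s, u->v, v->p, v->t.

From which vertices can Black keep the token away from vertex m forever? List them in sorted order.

A0 = {m}
A1: add {r} — r (White) has r→m.
A2: add {t} — t (White) has t→r.
A3: add {q, v} — q (Black): all of {m, t} already in; v (White) has v→t.
A4: add {p, s} — p (Black): all of {r, t, v} already in; s (White) has s→q.
A5 = A4; e.g. n (Black) can still go to o. Fixed point.
White's attractor = {m, p, q, r, s, t, v}; Black avoids the target exactly from the complement.

n, o, u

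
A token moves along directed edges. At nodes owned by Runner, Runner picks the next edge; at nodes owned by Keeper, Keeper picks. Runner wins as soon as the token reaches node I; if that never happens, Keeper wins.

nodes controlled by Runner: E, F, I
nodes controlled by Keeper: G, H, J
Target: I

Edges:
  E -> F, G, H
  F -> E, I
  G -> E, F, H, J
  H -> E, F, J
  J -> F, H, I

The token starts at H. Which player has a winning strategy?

Keeper

A0 = {I}
A1: add {F} — F (Runner) has F→I.
A2: add {E} — E (Runner) has E→F.
A3 = A2; e.g. G (Keeper) can still go to H. Fixed point.
H never enters the attractor, so Keeper can avoid the target forever.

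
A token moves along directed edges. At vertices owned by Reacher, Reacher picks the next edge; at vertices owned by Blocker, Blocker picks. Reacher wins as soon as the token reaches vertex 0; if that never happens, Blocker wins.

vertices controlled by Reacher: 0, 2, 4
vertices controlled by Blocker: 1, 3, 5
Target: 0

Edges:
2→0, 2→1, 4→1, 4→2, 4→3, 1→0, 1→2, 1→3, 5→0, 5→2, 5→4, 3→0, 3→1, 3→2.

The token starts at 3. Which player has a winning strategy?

Blocker

A0 = {0}
A1: add {2} — 2 (Reacher) has 2→0.
A2: add {4} — 4 (Reacher) has 4→2.
A3: add {5} — 5 (Blocker): all of {0, 2, 4} already in.
A4 = A3; e.g. 1 (Blocker) can still go to 3. Fixed point.
3 never enters the attractor, so Blocker can avoid the target forever.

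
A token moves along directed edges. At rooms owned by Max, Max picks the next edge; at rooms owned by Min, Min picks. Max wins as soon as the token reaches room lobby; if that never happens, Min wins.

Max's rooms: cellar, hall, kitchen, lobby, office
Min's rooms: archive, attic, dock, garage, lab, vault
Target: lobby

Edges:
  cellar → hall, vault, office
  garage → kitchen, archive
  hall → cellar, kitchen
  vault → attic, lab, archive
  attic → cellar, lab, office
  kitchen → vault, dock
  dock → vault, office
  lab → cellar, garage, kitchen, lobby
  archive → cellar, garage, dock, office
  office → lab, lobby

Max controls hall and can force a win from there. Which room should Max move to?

cellar

A0 = {lobby}
A1: add {office} — office (Max) has office→lobby.
A2: add {cellar} — cellar (Max) has cellar→office.
A3: add {hall} — hall (Max) has hall→cellar.
A4 = A3; e.g. garage (Min) can still go to kitchen. Fixed point.
From hall, successor cellar is in the attractor (rank 2); the other successor kitchen is not.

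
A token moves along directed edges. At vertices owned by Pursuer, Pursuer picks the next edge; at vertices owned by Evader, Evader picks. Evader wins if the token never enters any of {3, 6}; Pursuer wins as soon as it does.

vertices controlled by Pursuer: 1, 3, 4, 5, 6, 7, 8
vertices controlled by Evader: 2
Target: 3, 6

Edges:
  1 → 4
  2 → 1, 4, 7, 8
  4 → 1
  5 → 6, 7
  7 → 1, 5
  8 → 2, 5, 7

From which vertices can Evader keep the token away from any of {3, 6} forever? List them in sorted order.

A0 = {3, 6}
A1: add {5} — 5 (Pursuer) has 5→6.
A2: add {7, 8} — 7 (Pursuer) has 7→5; 8 (Pursuer) has 8→5.
A3 = A2; e.g. 1 (Pursuer) has no edge into A2. Fixed point.
Pursuer's attractor = {3, 5, 6, 7, 8}; Evader avoids the target exactly from the complement.

1, 2, 4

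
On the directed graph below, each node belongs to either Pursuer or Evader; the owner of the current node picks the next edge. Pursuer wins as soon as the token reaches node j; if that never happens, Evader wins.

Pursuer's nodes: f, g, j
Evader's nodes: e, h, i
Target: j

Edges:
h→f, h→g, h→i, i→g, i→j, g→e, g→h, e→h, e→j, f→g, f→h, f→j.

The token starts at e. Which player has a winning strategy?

A0 = {j}
A1: add {f} — f (Pursuer) has f→j.
A2 = A1; e.g. e (Evader) can still go to h. Fixed point.
e never enters the attractor, so Evader can avoid the target forever.

Evader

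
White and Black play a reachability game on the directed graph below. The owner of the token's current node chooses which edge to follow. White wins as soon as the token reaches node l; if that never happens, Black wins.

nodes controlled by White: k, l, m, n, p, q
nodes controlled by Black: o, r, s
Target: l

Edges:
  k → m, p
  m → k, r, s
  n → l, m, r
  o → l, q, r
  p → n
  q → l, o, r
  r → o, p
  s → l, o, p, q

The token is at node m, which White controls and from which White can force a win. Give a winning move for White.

A0 = {l}
A1: add {n, q} — n (White) has n→l; q (White) has q→l.
A2: add {p} — p (White) has p→n.
A3: add {k} — k (White) has k→p.
A4: add {m} — m (White) has m→k.
A5 = A4; e.g. o (Black) can still go to r. Fixed point.
From m, successor k is in the attractor (rank 3); the other successors r, s are not.

k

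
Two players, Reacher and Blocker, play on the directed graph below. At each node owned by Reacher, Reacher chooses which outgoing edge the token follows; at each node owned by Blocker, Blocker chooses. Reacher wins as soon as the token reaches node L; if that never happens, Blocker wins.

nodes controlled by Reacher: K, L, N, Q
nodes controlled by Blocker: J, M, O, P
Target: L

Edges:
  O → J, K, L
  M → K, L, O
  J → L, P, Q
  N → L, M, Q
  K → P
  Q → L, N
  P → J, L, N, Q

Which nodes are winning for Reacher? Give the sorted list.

L, N, Q

A0 = {L}
A1: add {N, Q} — N (Reacher) has N→L; Q (Reacher) has Q→L.
A2 = A1; e.g. J (Blocker) can still go to P. Fixed point.
Reacher's winning region = {L, N, Q}.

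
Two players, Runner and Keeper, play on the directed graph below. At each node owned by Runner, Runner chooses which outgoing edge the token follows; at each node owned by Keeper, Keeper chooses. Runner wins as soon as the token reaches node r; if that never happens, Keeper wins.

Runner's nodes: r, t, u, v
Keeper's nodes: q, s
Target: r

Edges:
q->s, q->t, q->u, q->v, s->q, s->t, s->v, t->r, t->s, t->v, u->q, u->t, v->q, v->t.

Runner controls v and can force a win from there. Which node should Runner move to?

A0 = {r}
A1: add {t} — t (Runner) has t→r.
A2: add {u, v} — u (Runner) has u→t; v (Runner) has v→t.
A3 = A2; e.g. q (Keeper) can still go to s. Fixed point.
From v, successor t is in the attractor (rank 1); the other successor q is not.

t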